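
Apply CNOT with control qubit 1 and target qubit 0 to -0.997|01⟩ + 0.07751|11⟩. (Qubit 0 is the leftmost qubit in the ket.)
0.07751|01⟩ - 0.997|11⟩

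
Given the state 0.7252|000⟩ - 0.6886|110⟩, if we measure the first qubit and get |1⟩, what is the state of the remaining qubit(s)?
-|10⟩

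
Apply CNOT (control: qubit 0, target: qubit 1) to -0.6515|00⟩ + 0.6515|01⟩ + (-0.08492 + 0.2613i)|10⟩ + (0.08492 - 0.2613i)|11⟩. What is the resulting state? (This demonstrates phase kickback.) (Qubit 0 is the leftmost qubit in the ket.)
-0.6515|00⟩ + 0.6515|01⟩ + (0.08492 - 0.2613i)|10⟩ + (-0.08492 + 0.2613i)|11⟩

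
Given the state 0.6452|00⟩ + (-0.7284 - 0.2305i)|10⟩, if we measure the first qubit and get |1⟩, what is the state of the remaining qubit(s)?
(-0.9534 - 0.3017i)|0⟩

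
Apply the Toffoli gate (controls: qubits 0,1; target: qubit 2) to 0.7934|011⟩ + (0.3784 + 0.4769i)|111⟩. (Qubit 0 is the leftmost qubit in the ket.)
0.7934|011⟩ + (0.3784 + 0.4769i)|110⟩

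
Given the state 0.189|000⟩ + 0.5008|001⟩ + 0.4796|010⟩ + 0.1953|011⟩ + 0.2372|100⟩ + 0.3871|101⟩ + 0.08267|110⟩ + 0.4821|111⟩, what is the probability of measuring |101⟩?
0.1498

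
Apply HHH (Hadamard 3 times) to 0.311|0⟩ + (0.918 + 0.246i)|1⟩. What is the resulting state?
(0.869 + 0.1739i)|0⟩ + (-0.4292 - 0.1739i)|1⟩

H² = I, so H^3 = H: a single Hadamard. With (a, b) = (0.311, (0.918 + 0.246i)), H gives ((a + b)/√2, (a − b)/√2) = ((0.869 + 0.1739i), (-0.4292 - 0.1739i)).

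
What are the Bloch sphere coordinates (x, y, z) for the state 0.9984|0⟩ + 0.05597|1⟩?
(0.1118, 0, 0.9937)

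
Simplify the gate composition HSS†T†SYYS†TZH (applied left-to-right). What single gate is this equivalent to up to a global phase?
X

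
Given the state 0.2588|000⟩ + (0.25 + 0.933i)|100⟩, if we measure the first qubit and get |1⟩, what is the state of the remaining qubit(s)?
(0.2588 + 0.9659i)|00⟩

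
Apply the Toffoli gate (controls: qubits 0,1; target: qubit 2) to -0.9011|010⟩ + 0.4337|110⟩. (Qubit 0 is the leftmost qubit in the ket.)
-0.9011|010⟩ + 0.4337|111⟩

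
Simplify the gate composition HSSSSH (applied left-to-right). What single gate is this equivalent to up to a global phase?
I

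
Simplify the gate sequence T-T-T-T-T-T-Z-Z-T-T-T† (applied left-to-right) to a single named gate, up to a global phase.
T†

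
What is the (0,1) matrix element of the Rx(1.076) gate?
-0.5124i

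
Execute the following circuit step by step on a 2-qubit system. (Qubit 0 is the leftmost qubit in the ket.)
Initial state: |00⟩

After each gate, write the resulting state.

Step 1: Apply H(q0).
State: 1/√2|00⟩ + 1/√2|10⟩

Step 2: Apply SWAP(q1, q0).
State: 1/√2|00⟩ + 1/√2|01⟩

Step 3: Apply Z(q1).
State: 1/√2|00⟩ - 1/√2|01⟩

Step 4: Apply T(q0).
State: 1/√2|00⟩ - 1/√2|01⟩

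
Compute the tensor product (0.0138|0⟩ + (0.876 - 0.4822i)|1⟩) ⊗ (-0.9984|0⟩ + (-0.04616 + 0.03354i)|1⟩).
-0.01378|00⟩ + (-0.000637 + 0.0004629i)|01⟩ + (-0.8746 + 0.4814i)|10⟩ + (-0.02426 + 0.05164i)|11⟩

amp(|b₁b₂…⟩) = product of the factor amplitudes for bits b₁, b₂, …; only kets whose every factor amplitude is nonzero survive.
|00⟩: (0.0138)(-0.9984) = -0.01378
|01⟩: (0.0138)(-0.04616 + 0.03354i) = (-0.000637 + 0.0004629i)
|10⟩: (0.876 - 0.4822i)(-0.9984) = (-0.8746 + 0.4814i)
|11⟩: (0.876 - 0.4822i)(-0.04616 + 0.03354i) = (-0.02426 + 0.05164i)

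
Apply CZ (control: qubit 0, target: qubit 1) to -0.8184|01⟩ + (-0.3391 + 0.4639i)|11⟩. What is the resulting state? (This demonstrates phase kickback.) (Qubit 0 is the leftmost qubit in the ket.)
-0.8184|01⟩ + (0.3391 - 0.4639i)|11⟩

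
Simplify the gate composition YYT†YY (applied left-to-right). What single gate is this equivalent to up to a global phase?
T†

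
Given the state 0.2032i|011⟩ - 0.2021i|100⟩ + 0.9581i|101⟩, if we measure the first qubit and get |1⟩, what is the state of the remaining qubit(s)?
-0.2064i|00⟩ + 0.9785i|01⟩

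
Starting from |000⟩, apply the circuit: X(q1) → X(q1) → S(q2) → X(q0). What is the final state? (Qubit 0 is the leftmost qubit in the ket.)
|100⟩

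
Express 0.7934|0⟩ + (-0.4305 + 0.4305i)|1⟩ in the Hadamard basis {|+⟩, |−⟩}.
(0.2566 + 0.3044i)|+⟩ + (0.8654 - 0.3044i)|−⟩

With |ψ⟩ = α|0⟩ + β|1⟩, the Hadamard-basis coefficients are ⟨+|ψ⟩ = (α + β)/√2 and ⟨−|ψ⟩ = (α − β)/√2.
Here α = 0.7934, β = (-0.4305 + 0.4305i): (α + β)/√2 = (0.2566 + 0.3044i), (α − β)/√2 = (0.8654 - 0.3044i).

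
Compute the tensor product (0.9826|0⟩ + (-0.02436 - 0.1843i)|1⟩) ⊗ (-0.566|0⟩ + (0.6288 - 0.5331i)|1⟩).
-0.5562|00⟩ + (0.6179 - 0.5238i)|01⟩ + (0.01379 + 0.1043i)|10⟩ + (-0.1136 - 0.1029i)|11⟩

amp(|b₁b₂…⟩) = product of the factor amplitudes for bits b₁, b₂, …; only kets whose every factor amplitude is nonzero survive.
|00⟩: (0.9826)(-0.566) = -0.5562
|01⟩: (0.9826)(0.6288 - 0.5331i) = (0.6179 - 0.5238i)
|10⟩: (-0.02436 - 0.1843i)(-0.566) = (0.01379 + 0.1043i)
|11⟩: (-0.02436 - 0.1843i)(0.6288 - 0.5331i) = (-0.1136 - 0.1029i)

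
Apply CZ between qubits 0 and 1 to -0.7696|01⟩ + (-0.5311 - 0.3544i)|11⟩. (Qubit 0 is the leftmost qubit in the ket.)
-0.7696|01⟩ + (0.5311 + 0.3544i)|11⟩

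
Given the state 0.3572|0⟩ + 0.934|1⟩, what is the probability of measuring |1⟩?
0.8724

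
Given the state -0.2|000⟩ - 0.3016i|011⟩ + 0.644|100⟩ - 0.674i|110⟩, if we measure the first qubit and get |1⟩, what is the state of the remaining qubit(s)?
0.6908|00⟩ - 0.723i|10⟩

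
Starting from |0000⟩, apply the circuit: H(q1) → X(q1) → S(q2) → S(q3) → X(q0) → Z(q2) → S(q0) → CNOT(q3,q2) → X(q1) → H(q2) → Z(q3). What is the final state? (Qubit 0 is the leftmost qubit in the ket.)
(1/2)i|1000⟩ + (1/2)i|1010⟩ + (1/2)i|1100⟩ + (1/2)i|1110⟩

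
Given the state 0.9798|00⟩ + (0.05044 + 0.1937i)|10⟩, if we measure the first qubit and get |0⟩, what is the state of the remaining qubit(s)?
|0⟩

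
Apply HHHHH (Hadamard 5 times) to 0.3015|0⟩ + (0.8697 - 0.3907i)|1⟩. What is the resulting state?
(0.8282 - 0.2763i)|0⟩ + (-0.4018 + 0.2763i)|1⟩

H² = I, so H^5 = H: a single Hadamard. With (a, b) = (0.3015, (0.8697 - 0.3907i)), H gives ((a + b)/√2, (a − b)/√2) = ((0.8282 - 0.2763i), (-0.4018 + 0.2763i)).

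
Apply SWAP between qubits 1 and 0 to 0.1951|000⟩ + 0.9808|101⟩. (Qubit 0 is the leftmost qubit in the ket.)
0.1951|000⟩ + 0.9808|011⟩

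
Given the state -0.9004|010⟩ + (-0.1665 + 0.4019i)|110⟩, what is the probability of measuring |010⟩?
0.8107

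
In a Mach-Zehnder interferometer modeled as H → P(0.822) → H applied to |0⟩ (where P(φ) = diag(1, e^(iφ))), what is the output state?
(0.8404 + 0.3663i)|0⟩ + (0.1596 - 0.3663i)|1⟩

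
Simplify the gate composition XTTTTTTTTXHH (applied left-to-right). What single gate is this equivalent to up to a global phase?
I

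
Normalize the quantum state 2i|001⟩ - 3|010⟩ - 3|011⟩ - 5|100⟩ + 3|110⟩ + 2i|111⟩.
0.2582i|001⟩ - 0.3873|010⟩ - 0.3873|011⟩ - 0.6455|100⟩ + 0.3873|110⟩ + 0.2582i|111⟩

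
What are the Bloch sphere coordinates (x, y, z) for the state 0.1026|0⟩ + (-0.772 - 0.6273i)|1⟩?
(-0.1584, -0.1287, -0.979)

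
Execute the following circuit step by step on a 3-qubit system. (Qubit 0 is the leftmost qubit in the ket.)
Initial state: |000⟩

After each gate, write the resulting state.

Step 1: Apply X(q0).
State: |100⟩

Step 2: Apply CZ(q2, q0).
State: |100⟩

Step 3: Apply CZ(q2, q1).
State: |100⟩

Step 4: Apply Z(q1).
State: |100⟩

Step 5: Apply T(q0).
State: (1/√2 + (1/√2)i)|100⟩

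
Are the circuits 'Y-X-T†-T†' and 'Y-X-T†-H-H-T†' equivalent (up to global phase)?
Yes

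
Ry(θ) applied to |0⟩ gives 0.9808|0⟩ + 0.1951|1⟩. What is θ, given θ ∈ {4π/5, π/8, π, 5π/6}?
π/8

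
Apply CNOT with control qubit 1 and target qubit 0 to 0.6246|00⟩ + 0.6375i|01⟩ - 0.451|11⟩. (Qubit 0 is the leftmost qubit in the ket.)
0.6246|00⟩ - 0.451|01⟩ + 0.6375i|11⟩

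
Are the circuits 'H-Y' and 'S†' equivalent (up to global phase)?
No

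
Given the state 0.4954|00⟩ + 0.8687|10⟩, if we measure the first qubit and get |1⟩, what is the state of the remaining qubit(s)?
|0⟩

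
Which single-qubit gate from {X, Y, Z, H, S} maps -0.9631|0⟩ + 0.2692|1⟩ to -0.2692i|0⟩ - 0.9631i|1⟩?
Y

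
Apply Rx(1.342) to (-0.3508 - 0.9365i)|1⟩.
(-0.5823 + 0.2181i)|0⟩ + (-0.2747 - 0.7335i)|1⟩

Rx(1.342) = [[cos(θ/2), −i·sin(θ/2)], [−i·sin(θ/2), cos(θ/2)]]; θ = 1.342, cos(θ/2) ≈ 0.7832, sin(θ/2) ≈ 0.621769.
With a = amp(|0⟩) = 0 and b = amp(|1⟩) = (-0.3508 - 0.9365i):
new amp(|0⟩) = (0.7832)·a + (-0.621769i)·b = (-0.5823 + 0.2181i)
new amp(|1⟩) = (-0.621769i)·a + (0.7832)·b = (-0.2747 - 0.7335i)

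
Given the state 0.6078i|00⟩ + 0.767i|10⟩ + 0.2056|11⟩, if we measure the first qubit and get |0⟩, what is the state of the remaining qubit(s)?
i|0⟩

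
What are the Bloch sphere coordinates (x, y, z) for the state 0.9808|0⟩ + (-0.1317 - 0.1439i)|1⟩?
(-0.2583, -0.2823, 0.9239)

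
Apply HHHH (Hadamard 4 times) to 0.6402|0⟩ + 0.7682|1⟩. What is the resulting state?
0.6402|0⟩ + 0.7682|1⟩

H² = I, so an even number of Hadamards cancels: H^4 = I and the state is unchanged.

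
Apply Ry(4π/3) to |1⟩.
-0.866|0⟩ - 1/2|1⟩

Ry(4π/3) = [[cos(θ/2), −sin(θ/2)], [sin(θ/2), cos(θ/2)]]; θ = 4π/3, cos(θ/2) ≈ -0.5, sin(θ/2) ≈ 0.866025.
With a = amp(|0⟩) = 0 and b = amp(|1⟩) = 1:
new amp(|0⟩) = (-0.5)·a + (-0.866025)·b = -0.866
new amp(|1⟩) = (0.866025)·a + (-0.5)·b = -1/2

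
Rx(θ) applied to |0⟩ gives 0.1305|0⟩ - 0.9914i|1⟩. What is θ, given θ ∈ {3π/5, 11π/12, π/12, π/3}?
11π/12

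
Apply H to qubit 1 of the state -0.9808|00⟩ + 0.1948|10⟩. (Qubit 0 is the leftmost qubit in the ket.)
-0.6935|00⟩ - 0.6935|01⟩ + 0.1377|10⟩ + 0.1377|11⟩

H on qubit 1 mixes each pair of kets that differ only in qubit 1: amplitudes (a, b) of (|…0…⟩, |…1…⟩) become ((a + b)/√2, (a − b)/√2). Kets absent from the input have amplitude 0.
(|00⟩, |01⟩): (a, b) = (-0.9808, 0) → (-0.6935, -0.6935)
(|10⟩, |11⟩): (a, b) = (0.1948, 0) → (0.1377, 0.1377)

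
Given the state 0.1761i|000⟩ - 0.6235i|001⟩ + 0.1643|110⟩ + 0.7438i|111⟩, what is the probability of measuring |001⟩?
0.3888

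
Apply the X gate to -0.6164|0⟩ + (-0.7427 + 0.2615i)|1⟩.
(-0.7427 + 0.2615i)|0⟩ - 0.6164|1⟩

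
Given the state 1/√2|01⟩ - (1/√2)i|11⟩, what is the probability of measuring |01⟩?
1/2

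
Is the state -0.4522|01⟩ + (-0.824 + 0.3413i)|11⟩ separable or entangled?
Separable

Writing the state as a|00⟩ + b|01⟩ + c|10⟩ + d|11⟩, it is a product state iff ad − bc = 0.
Here (a, b, c, d) = (0, -0.4522, 0, (-0.824 + 0.3413i)): ad − bc = (0)(-0.824 + 0.3413i) − (-0.4522)(0) = 0, so the state is separable.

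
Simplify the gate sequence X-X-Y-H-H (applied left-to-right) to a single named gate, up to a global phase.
Y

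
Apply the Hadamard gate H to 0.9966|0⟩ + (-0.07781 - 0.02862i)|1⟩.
(0.6497 - 0.02024i)|0⟩ + (0.7597 + 0.02024i)|1⟩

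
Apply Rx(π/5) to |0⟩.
0.9511|0⟩ - 0.309i|1⟩

Rx(π/5) = [[cos(θ/2), −i·sin(θ/2)], [−i·sin(θ/2), cos(θ/2)]]; θ = π/5, cos(θ/2) ≈ 0.951057, sin(θ/2) ≈ 0.309017.
With a = amp(|0⟩) = 1 and b = amp(|1⟩) = 0:
new amp(|0⟩) = (0.951057)·a + (-0.309017i)·b = 0.9511
new amp(|1⟩) = (-0.309017i)·a + (0.951057)·b = -0.309i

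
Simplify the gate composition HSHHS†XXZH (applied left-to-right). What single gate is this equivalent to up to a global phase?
X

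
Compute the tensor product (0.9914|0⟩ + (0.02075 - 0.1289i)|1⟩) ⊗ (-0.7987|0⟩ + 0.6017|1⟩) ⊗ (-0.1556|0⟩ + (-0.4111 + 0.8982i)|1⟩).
0.1232|000⟩ + (0.3255 - 0.7112i)|001⟩ - 0.09282|010⟩ + (-0.2452 + 0.5358i)|011⟩ + (0.002579 - 0.01602i)|100⟩ + (-0.08566 - 0.05721i)|101⟩ + (-0.001943 + 0.01207i)|110⟩ + (0.06453 + 0.0431i)|111⟩

amp(|b₁b₂…⟩) = product of the factor amplitudes for bits b₁, b₂, …; only kets whose every factor amplitude is nonzero survive.
|000⟩: (0.9914)(-0.7987)(-0.1556) = 0.1232
|001⟩: (0.9914)(-0.7987)(-0.4111 + 0.8982i) = (0.3255 - 0.7112i)
|010⟩: (0.9914)(0.6017)(-0.1556) = -0.09282
|011⟩: (0.9914)(0.6017)(-0.4111 + 0.8982i) = (-0.2452 + 0.5358i)
|100⟩: (0.02075 - 0.1289i)(-0.7987)(-0.1556) = (0.002579 - 0.01602i)
|101⟩: (0.02075 - 0.1289i)(-0.7987)(-0.4111 + 0.8982i) = (-0.08566 - 0.05721i)
|110⟩: (0.02075 - 0.1289i)(0.6017)(-0.1556) = (-0.001943 + 0.01207i)
|111⟩: (0.02075 - 0.1289i)(0.6017)(-0.4111 + 0.8982i) = (0.06453 + 0.0431i)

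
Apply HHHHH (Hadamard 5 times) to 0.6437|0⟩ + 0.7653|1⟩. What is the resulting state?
0.9963|0⟩ - 0.08598|1⟩

H² = I, so H^5 = H: a single Hadamard. With (a, b) = (0.6437, 0.7653), H gives ((a + b)/√2, (a − b)/√2) = (0.9963, -0.08598).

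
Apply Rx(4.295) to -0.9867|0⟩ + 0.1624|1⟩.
(0.538 - 0.1361i)|0⟩ + (-0.08855 + 0.8271i)|1⟩

Rx(4.295) = [[cos(θ/2), −i·sin(θ/2)], [−i·sin(θ/2), cos(θ/2)]]; θ = 4.295, cos(θ/2) ≈ -0.545264, sin(θ/2) ≈ 0.838265.
With a = amp(|0⟩) = -0.9867 and b = amp(|1⟩) = 0.1624:
new amp(|0⟩) = (-0.545264)·a + (-0.838265i)·b = (0.538 - 0.1361i)
new amp(|1⟩) = (-0.838265i)·a + (-0.545264)·b = (-0.08855 + 0.8271i)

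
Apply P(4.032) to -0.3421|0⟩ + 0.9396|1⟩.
-0.3421|0⟩ + (-0.5911 - 0.7304i)|1⟩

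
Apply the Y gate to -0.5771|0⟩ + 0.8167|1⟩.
-0.8167i|0⟩ - 0.5771i|1⟩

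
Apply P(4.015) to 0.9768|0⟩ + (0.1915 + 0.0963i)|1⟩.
0.9768|0⟩ + (-0.04917 - 0.2086i)|1⟩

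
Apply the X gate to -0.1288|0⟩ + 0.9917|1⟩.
0.9917|0⟩ - 0.1288|1⟩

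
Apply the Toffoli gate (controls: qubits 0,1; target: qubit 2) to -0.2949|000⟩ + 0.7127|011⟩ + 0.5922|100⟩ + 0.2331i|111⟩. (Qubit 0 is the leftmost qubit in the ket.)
-0.2949|000⟩ + 0.7127|011⟩ + 0.5922|100⟩ + 0.2331i|110⟩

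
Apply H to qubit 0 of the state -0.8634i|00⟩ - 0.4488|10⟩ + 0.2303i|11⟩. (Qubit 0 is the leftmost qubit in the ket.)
(-0.3173 - 0.6105i)|00⟩ + 0.1628i|01⟩ + (0.3173 - 0.6105i)|10⟩ - 0.1628i|11⟩

H on qubit 0 mixes each pair of kets that differ only in qubit 0: amplitudes (a, b) of (|…0…⟩, |…1…⟩) become ((a + b)/√2, (a − b)/√2). Kets absent from the input have amplitude 0.
(|00⟩, |10⟩): (a, b) = (-0.8634i, -0.4488) → ((-0.3173 - 0.6105i), (0.3173 - 0.6105i))
(|01⟩, |11⟩): (a, b) = (0, 0.2303i) → (0.1628i, -0.1628i)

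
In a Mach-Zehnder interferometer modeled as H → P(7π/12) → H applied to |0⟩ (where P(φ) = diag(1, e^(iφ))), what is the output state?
(0.3706 + 0.483i)|0⟩ + (0.6294 - 0.483i)|1⟩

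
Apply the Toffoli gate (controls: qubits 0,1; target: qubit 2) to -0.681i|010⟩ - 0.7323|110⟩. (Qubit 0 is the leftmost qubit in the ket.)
-0.681i|010⟩ - 0.7323|111⟩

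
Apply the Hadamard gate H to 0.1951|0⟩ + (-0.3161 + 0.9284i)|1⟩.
(-0.08556 + 0.6565i)|0⟩ + (0.3615 - 0.6565i)|1⟩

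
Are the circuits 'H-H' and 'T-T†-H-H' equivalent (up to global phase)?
Yes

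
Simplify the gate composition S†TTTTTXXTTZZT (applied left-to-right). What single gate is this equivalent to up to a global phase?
S†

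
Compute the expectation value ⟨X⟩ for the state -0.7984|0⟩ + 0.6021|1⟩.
-0.9614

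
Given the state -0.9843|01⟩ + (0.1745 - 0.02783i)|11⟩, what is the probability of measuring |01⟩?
0.9688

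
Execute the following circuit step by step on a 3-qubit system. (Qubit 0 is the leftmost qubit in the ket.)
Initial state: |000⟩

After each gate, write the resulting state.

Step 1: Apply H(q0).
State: 1/√2|000⟩ + 1/√2|100⟩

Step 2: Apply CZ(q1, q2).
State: 1/√2|000⟩ + 1/√2|100⟩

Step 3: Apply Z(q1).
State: 1/√2|000⟩ + 1/√2|100⟩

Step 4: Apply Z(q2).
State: 1/√2|000⟩ + 1/√2|100⟩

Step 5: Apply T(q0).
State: 1/√2|000⟩ + (1/2 + (1/2)i)|100⟩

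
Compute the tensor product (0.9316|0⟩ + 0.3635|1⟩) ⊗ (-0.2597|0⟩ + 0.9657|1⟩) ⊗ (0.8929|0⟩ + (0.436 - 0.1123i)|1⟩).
-0.216|000⟩ + (-0.1055 + 0.02717i)|001⟩ + 0.8033|010⟩ + (0.3922 - 0.101i)|011⟩ - 0.08429|100⟩ + (-0.04116 + 0.0106i)|101⟩ + 0.3134|110⟩ + (0.153 - 0.03942i)|111⟩

amp(|b₁b₂…⟩) = product of the factor amplitudes for bits b₁, b₂, …; only kets whose every factor amplitude is nonzero survive.
|000⟩: (0.9316)(-0.2597)(0.8929) = -0.216
|001⟩: (0.9316)(-0.2597)(0.436 - 0.1123i) = (-0.1055 + 0.02717i)
|010⟩: (0.9316)(0.9657)(0.8929) = 0.8033
|011⟩: (0.9316)(0.9657)(0.436 - 0.1123i) = (0.3922 - 0.101i)
|100⟩: (0.3635)(-0.2597)(0.8929) = -0.08429
|101⟩: (0.3635)(-0.2597)(0.436 - 0.1123i) = (-0.04116 + 0.0106i)
|110⟩: (0.3635)(0.9657)(0.8929) = 0.3134
|111⟩: (0.3635)(0.9657)(0.436 - 0.1123i) = (0.153 - 0.03942i)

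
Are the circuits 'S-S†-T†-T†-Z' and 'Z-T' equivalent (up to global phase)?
No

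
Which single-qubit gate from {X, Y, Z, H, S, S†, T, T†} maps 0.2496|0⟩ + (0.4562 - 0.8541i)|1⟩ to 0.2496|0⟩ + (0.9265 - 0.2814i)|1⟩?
T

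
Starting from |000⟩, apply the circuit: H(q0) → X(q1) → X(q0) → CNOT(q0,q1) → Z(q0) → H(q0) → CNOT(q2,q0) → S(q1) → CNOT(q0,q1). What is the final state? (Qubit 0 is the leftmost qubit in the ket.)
-1/2|000⟩ + (1/2)i|010⟩ + (1/2)i|100⟩ + 1/2|110⟩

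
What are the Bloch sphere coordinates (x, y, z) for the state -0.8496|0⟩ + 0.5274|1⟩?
(-0.8962, 0, 0.4437)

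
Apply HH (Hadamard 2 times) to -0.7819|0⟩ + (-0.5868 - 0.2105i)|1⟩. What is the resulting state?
-0.7819|0⟩ + (-0.5868 - 0.2105i)|1⟩

H² = I, so an even number of Hadamards cancels: H^2 = I and the state is unchanged.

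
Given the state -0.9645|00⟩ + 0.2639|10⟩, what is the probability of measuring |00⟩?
0.9303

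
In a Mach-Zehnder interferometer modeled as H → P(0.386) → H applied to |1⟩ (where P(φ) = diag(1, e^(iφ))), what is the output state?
(0.03679 - 0.1882i)|0⟩ + (0.9632 + 0.1882i)|1⟩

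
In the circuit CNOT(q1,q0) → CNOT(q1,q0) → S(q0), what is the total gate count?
3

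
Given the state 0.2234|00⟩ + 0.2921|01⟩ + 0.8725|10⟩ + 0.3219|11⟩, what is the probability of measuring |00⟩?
0.04991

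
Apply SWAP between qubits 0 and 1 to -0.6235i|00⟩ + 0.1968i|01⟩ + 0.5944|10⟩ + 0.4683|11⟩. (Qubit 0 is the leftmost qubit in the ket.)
-0.6235i|00⟩ + 0.5944|01⟩ + 0.1968i|10⟩ + 0.4683|11⟩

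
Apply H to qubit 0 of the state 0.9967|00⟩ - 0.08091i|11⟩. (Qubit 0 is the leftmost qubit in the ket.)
0.7048|00⟩ - 0.05721i|01⟩ + 0.7048|10⟩ + 0.05721i|11⟩

H on qubit 0 mixes each pair of kets that differ only in qubit 0: amplitudes (a, b) of (|…0…⟩, |…1…⟩) become ((a + b)/√2, (a − b)/√2). Kets absent from the input have amplitude 0.
(|00⟩, |10⟩): (a, b) = (0.9967, 0) → (0.7048, 0.7048)
(|01⟩, |11⟩): (a, b) = (0, -0.08091i) → (-0.05721i, 0.05721i)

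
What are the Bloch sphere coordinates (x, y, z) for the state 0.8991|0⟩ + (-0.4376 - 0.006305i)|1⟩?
(-0.7869, -0.01134, 0.6168)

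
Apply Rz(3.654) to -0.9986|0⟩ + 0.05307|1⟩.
(0.2531 + 0.966i)|0⟩ + (-0.01345 + 0.05134i)|1⟩

Rz(3.654) = [[e^(−iθ/2), 0], [0, e^(iθ/2)]] with e^(±iθ/2) = cos(θ/2) ± i·sin(θ/2); θ = 3.654, cos(θ/2) ≈ -0.25341, sin(θ/2) ≈ 0.967359.
With a = amp(|0⟩) = -0.9986 and b = amp(|1⟩) = 0.05307:
new amp(|0⟩) = (-0.25341 - 0.967359i)·a = (0.2531 + 0.966i)
new amp(|1⟩) = (-0.25341 + 0.967359i)·b = (-0.01345 + 0.05134i)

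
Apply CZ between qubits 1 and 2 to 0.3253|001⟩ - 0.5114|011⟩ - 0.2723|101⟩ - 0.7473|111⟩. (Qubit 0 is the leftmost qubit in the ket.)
0.3253|001⟩ + 0.5114|011⟩ - 0.2723|101⟩ + 0.7473|111⟩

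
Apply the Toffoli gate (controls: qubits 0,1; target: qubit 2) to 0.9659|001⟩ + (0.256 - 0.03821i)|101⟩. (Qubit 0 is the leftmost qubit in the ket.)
0.9659|001⟩ + (0.256 - 0.03821i)|101⟩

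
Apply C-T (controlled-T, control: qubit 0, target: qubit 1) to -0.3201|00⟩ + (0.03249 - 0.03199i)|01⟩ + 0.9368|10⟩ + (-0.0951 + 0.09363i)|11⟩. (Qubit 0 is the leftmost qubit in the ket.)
-0.3201|00⟩ + (0.03249 - 0.03199i)|01⟩ + 0.9368|10⟩ + (-0.1335 - 0.001039i)|11⟩

C-T leaves the control-|0⟩ kets |00⟩, |01⟩ unchanged and applies T to qubit 1 on the control-|1⟩ pair (|10⟩, |11⟩).
T = [[1, 0], [0, (1/√2 + (1/√2)i)]].
With a = amp(|10⟩) = 0.9368 and b = amp(|11⟩) = (-0.0951 + 0.09363i):
new amp(|10⟩) = (1)·a = 0.9368
new amp(|11⟩) = (1/√2 + (1/√2)i)·b = (-0.1335 - 0.001039i)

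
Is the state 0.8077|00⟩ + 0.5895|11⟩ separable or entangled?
Entangled

Writing the state as a|00⟩ + b|01⟩ + c|10⟩ + d|11⟩, it is a product state iff ad − bc = 0.
Here (a, b, c, d) = (0.8077, 0, 0, 0.5895): ad − bc = (0.8077)(0.5895) − (0)(0) = 0.4761 ≠ 0, so the state is entangled.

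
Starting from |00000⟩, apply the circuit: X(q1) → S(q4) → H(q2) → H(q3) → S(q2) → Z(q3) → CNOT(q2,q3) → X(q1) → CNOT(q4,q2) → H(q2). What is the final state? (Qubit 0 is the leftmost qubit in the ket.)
(1/√8 - (1/√8)i)|00000⟩ + (-1/√8 + (1/√8)i)|00010⟩ + (1/√8 + (1/√8)i)|00100⟩ + (-1/√8 - (1/√8)i)|00110⟩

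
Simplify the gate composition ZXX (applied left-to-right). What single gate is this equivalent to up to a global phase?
Z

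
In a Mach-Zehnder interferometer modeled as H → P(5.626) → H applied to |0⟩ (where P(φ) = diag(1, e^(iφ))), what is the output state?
(0.8959 - 0.3054i)|0⟩ + (0.1041 + 0.3054i)|1⟩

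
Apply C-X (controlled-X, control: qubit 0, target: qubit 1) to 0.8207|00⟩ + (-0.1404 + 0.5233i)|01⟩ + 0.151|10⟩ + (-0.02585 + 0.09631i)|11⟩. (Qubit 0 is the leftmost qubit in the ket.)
0.8207|00⟩ + (-0.1404 + 0.5233i)|01⟩ + (-0.02585 + 0.09631i)|10⟩ + 0.151|11⟩

C-X leaves the control-|0⟩ kets |00⟩, |01⟩ unchanged and applies X to qubit 1 on the control-|1⟩ pair (|10⟩, |11⟩).
X = [[0, 1], [1, 0]].
With a = amp(|10⟩) = 0.151 and b = amp(|11⟩) = (-0.02585 + 0.09631i):
new amp(|10⟩) = (1)·b = (-0.02585 + 0.09631i)
new amp(|11⟩) = (1)·a = 0.151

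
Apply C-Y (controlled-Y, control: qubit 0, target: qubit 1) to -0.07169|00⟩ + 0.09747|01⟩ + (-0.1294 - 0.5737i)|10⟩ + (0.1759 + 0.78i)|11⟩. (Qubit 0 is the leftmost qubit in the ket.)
-0.07169|00⟩ + 0.09747|01⟩ + (0.78 - 0.1759i)|10⟩ + (0.5737 - 0.1294i)|11⟩

C-Y leaves the control-|0⟩ kets |00⟩, |01⟩ unchanged and applies Y to qubit 1 on the control-|1⟩ pair (|10⟩, |11⟩).
Y = [[0, -i], [i, 0]].
With a = amp(|10⟩) = (-0.1294 - 0.5737i) and b = amp(|11⟩) = (0.1759 + 0.78i):
new amp(|10⟩) = (-i)·b = (0.78 - 0.1759i)
new amp(|11⟩) = (i)·a = (0.5737 - 0.1294i)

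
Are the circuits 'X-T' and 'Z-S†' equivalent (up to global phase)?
No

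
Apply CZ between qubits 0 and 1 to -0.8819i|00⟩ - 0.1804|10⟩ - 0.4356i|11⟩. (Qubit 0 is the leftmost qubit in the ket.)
-0.8819i|00⟩ - 0.1804|10⟩ + 0.4356i|11⟩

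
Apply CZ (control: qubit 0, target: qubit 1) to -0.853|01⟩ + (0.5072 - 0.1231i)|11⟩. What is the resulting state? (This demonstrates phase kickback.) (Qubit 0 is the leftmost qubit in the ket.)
-0.853|01⟩ + (-0.5072 + 0.1231i)|11⟩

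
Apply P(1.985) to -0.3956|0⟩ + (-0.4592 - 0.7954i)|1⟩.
-0.3956|0⟩ + (0.9129 - 0.1003i)|1⟩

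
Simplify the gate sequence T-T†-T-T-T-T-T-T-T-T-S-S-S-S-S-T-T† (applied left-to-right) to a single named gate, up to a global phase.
S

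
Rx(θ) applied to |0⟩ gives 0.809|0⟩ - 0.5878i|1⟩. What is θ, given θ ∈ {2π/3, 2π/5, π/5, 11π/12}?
2π/5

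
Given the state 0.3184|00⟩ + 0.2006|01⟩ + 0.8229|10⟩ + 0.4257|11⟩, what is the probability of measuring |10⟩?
0.6772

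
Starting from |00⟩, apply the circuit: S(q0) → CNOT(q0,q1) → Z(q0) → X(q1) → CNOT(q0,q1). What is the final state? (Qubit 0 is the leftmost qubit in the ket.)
|01⟩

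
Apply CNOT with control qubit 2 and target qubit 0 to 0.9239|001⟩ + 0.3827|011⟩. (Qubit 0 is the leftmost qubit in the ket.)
0.9239|101⟩ + 0.3827|111⟩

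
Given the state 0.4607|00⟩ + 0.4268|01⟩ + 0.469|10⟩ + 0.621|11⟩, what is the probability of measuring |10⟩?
0.22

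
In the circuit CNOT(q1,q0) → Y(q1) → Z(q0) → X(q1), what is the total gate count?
4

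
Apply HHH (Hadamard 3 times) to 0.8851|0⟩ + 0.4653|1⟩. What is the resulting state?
0.9549|0⟩ + 0.2968|1⟩

H² = I, so H^3 = H: a single Hadamard. With (a, b) = (0.8851, 0.4653), H gives ((a + b)/√2, (a − b)/√2) = (0.9549, 0.2968).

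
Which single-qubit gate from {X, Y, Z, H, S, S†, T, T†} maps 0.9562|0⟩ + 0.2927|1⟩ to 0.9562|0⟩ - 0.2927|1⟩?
Z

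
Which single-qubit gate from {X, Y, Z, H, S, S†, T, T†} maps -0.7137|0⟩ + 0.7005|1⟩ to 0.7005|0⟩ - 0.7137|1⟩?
X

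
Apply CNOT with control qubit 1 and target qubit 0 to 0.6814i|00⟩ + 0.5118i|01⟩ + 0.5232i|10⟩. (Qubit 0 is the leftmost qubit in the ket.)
0.6814i|00⟩ + 0.5232i|10⟩ + 0.5118i|11⟩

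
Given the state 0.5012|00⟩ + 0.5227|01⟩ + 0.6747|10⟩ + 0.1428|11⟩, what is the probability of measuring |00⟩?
0.2512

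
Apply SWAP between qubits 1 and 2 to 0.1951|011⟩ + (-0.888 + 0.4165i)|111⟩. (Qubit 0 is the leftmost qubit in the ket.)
0.1951|011⟩ + (-0.888 + 0.4165i)|111⟩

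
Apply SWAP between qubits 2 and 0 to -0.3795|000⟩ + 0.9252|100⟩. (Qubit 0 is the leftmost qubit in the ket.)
-0.3795|000⟩ + 0.9252|001⟩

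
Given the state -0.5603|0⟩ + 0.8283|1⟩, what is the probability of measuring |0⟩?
0.3139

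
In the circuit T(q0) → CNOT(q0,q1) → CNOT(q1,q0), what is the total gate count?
3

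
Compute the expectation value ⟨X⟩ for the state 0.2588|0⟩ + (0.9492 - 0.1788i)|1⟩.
0.4913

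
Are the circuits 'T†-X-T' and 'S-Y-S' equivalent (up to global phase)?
No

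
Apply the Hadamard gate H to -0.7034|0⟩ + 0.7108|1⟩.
0.005233|0⟩ - |1⟩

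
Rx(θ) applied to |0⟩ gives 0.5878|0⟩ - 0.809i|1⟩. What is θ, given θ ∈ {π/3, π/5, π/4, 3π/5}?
3π/5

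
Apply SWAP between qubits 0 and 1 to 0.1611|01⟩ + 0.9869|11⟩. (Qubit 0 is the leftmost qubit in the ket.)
0.1611|10⟩ + 0.9869|11⟩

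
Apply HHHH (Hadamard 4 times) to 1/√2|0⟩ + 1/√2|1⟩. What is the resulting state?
1/√2|0⟩ + 1/√2|1⟩

H² = I, so an even number of Hadamards cancels: H^4 = I and the state is unchanged.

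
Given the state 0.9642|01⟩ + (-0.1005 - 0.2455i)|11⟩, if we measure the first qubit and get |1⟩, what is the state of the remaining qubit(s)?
(-0.3789 - 0.9255i)|1⟩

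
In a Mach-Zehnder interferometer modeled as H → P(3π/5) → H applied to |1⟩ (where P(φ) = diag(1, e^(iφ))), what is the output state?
(0.6545 - 0.4755i)|0⟩ + (0.3455 + 0.4755i)|1⟩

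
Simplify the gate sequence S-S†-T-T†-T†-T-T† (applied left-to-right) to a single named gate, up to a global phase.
T†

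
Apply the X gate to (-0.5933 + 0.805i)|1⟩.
(-0.5933 + 0.805i)|0⟩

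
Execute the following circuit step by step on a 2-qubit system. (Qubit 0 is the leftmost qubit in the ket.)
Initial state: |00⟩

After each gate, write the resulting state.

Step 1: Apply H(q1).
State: 1/√2|00⟩ + 1/√2|01⟩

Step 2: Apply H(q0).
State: 1/2|00⟩ + 1/2|01⟩ + 1/2|10⟩ + 1/2|11⟩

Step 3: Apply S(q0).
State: 1/2|00⟩ + 1/2|01⟩ + (1/2)i|10⟩ + (1/2)i|11⟩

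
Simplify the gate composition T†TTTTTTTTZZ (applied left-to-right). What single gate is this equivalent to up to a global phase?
T†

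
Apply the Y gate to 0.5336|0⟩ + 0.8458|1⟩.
-0.8458i|0⟩ + 0.5336i|1⟩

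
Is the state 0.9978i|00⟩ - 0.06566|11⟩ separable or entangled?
Entangled

Writing the state as a|00⟩ + b|01⟩ + c|10⟩ + d|11⟩, it is a product state iff ad − bc = 0.
Here (a, b, c, d) = (0.9978i, 0, 0, -0.06566): ad − bc = (0.9978i)(-0.06566) − (0)(0) = -0.06552i ≠ 0, so the state is entangled.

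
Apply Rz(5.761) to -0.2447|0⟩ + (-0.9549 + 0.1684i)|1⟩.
(0.2364 + 0.06317i)|0⟩ + (0.8791 - 0.4092i)|1⟩

Rz(5.761) = [[e^(−iθ/2), 0], [0, e^(iθ/2)]] with e^(±iθ/2) = cos(θ/2) ± i·sin(θ/2); θ = 5.761, cos(θ/2) ≈ -0.966109, sin(θ/2) ≈ 0.258136.
With a = amp(|0⟩) = -0.2447 and b = amp(|1⟩) = (-0.9549 + 0.1684i):
new amp(|0⟩) = (-0.966109 - 0.258136i)·a = (0.2364 + 0.06317i)
new amp(|1⟩) = (-0.966109 + 0.258136i)·b = (0.8791 - 0.4092i)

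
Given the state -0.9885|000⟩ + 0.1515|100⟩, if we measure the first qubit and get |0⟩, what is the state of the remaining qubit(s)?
-|00⟩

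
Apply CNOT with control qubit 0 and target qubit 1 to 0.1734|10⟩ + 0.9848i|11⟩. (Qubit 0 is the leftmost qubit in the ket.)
0.9848i|10⟩ + 0.1734|11⟩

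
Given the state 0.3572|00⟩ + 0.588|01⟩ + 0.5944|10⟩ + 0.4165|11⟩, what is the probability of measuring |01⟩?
0.3457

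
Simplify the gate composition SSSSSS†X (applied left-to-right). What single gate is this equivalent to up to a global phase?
X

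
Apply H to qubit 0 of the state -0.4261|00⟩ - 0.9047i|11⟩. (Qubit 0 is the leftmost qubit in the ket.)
-0.3013|00⟩ - 0.6397i|01⟩ - 0.3013|10⟩ + 0.6397i|11⟩

H on qubit 0 mixes each pair of kets that differ only in qubit 0: amplitudes (a, b) of (|…0…⟩, |…1…⟩) become ((a + b)/√2, (a − b)/√2). Kets absent from the input have amplitude 0.
(|00⟩, |10⟩): (a, b) = (-0.4261, 0) → (-0.3013, -0.3013)
(|01⟩, |11⟩): (a, b) = (0, -0.9047i) → (-0.6397i, 0.6397i)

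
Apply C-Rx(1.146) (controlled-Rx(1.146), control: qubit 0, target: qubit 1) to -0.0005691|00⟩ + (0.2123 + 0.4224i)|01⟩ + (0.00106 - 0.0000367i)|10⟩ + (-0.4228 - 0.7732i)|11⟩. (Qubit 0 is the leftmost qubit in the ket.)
-0.0005691|00⟩ + (0.2123 + 0.4224i)|01⟩ + (-0.4183 + 0.2292i)|10⟩ + (-0.3553 - 0.6503i)|11⟩

C-Rx(1.146) leaves the control-|0⟩ kets |00⟩, |01⟩ unchanged and applies Rx(1.146) to qubit 1 on the control-|1⟩ pair (|10⟩, |11⟩).
Rx(1.146) = [[cos(θ/2), −i·sin(θ/2)], [−i·sin(θ/2), cos(θ/2)]]; θ = 1.146, cos(θ/2) ≈ 0.840278, sin(θ/2) ≈ 0.542155.
With a = amp(|10⟩) = (0.00106 - 0.0000367i) and b = amp(|11⟩) = (-0.4228 - 0.7732i):
new amp(|10⟩) = (0.840278)·a + (-0.542155i)·b = (-0.4183 + 0.2292i)
new amp(|11⟩) = (-0.542155i)·a + (0.840278)·b = (-0.3553 - 0.6503i)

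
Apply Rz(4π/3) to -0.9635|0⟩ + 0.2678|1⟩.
(0.4818 + 0.8344i)|0⟩ + (-0.1339 + 0.2319i)|1⟩

Rz(4π/3) = [[e^(−iθ/2), 0], [0, e^(iθ/2)]] with e^(±iθ/2) = cos(θ/2) ± i·sin(θ/2); θ = 4π/3, cos(θ/2) ≈ -0.5, sin(θ/2) ≈ 0.866025.
With a = amp(|0⟩) = -0.9635 and b = amp(|1⟩) = 0.2678:
new amp(|0⟩) = (-0.5 - 0.866025i)·a = (0.4818 + 0.8344i)
new amp(|1⟩) = (-0.5 + 0.866025i)·b = (-0.1339 + 0.2319i)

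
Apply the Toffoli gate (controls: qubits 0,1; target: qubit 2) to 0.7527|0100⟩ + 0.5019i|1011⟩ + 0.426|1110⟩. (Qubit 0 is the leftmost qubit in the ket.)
0.7527|0100⟩ + 0.5019i|1011⟩ + 0.426|1100⟩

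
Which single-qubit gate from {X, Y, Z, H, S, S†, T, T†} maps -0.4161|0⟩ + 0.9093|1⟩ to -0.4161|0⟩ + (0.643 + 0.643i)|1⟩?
T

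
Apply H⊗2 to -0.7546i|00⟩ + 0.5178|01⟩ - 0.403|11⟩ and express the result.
(0.0574 - 0.3773i)|00⟩ + (-0.0574 - 0.3773i)|01⟩ + (0.4604 - 0.3773i)|10⟩ + (-0.4604 - 0.3773i)|11⟩

H⊗2 gives amp(|y⟩) = (1/2) Σ_x (−1)^(x·y) amp(|x⟩), where x·y is the number of positions in which both x and y have a 1.
|00⟩: (-0.7546i + 0.5178 - 0.403)/2 = (0.0574 - 0.3773i)
|01⟩: (-0.7546i - 0.5178 + 0.403)/2 = (-0.0574 - 0.3773i)
|10⟩: (-0.7546i + 0.5178 + 0.403)/2 = (0.4604 - 0.3773i)
|11⟩: (-0.7546i - 0.5178 - 0.403)/2 = (-0.4604 - 0.3773i)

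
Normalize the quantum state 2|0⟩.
|0⟩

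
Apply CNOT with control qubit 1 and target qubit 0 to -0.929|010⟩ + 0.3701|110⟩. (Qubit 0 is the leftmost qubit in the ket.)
0.3701|010⟩ - 0.929|110⟩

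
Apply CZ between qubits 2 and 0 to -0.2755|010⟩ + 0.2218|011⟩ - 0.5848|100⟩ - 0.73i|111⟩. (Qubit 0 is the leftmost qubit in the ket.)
-0.2755|010⟩ + 0.2218|011⟩ - 0.5848|100⟩ + 0.73i|111⟩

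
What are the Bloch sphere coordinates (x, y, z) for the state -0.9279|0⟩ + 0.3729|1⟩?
(-0.692, 0, 0.7219)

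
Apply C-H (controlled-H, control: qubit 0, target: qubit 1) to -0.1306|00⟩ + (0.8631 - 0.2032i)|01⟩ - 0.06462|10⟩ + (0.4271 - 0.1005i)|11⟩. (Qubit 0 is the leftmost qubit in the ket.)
-0.1306|00⟩ + (0.8631 - 0.2032i)|01⟩ + (0.2563 - 0.07106i)|10⟩ + (-0.3477 + 0.07106i)|11⟩

C-H leaves the control-|0⟩ kets |00⟩, |01⟩ unchanged and applies H to qubit 1 on the control-|1⟩ pair (|10⟩, |11⟩).
H = [[1/√2, 1/√2], [1/√2, -1/√2]].
With a = amp(|10⟩) = -0.06462 and b = amp(|11⟩) = (0.4271 - 0.1005i):
new amp(|10⟩) = (1/√2)·a + (1/√2)·b = (0.2563 - 0.07106i)
new amp(|11⟩) = (1/√2)·a + (-1/√2)·b = (-0.3477 + 0.07106i)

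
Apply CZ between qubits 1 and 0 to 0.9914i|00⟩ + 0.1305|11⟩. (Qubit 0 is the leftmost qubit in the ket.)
0.9914i|00⟩ - 0.1305|11⟩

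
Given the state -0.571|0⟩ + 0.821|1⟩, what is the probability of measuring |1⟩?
0.674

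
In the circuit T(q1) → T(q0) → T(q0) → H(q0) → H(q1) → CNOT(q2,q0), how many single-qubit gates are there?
5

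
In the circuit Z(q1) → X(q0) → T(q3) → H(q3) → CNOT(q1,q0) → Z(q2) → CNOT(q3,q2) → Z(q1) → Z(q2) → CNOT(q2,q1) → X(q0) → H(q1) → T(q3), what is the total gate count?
13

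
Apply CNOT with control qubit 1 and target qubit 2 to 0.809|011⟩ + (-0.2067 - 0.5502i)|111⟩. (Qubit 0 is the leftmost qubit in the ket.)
0.809|010⟩ + (-0.2067 - 0.5502i)|110⟩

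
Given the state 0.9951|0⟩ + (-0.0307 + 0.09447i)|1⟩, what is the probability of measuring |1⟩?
0.009867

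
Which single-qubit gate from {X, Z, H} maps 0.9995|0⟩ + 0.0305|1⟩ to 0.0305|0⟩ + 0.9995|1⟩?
X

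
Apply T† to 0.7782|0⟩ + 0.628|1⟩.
0.7782|0⟩ + (0.4441 - 0.4441i)|1⟩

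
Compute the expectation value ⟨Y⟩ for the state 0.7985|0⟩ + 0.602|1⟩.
0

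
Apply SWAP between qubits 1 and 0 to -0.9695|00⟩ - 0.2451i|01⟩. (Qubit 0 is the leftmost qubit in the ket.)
-0.9695|00⟩ - 0.2451i|10⟩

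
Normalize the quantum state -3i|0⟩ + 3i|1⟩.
-(1/√2)i|0⟩ + (1/√2)i|1⟩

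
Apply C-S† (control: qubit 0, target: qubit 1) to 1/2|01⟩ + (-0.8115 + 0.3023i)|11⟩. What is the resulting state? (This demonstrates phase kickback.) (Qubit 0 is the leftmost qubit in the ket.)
1/2|01⟩ + (0.3023 + 0.8115i)|11⟩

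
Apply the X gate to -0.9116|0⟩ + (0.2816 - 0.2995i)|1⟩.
(0.2816 - 0.2995i)|0⟩ - 0.9116|1⟩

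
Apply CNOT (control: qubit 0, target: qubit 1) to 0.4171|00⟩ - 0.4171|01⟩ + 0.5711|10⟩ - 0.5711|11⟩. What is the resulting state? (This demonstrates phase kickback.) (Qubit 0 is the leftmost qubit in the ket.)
0.4171|00⟩ - 0.4171|01⟩ - 0.5711|10⟩ + 0.5711|11⟩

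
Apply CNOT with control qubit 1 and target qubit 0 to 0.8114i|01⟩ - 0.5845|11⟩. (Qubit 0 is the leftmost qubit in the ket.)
-0.5845|01⟩ + 0.8114i|11⟩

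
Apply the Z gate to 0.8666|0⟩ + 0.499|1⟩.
0.8666|0⟩ - 0.499|1⟩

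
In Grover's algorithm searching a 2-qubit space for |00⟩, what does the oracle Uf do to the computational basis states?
Uf|x⟩ = -|x⟩ if x = 00, else |x⟩ (phase flip on target)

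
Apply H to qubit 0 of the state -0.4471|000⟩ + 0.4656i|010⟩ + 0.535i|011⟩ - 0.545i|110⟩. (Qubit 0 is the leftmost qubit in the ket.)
-0.3161|000⟩ - 0.05614i|010⟩ + 0.3783i|011⟩ - 0.3161|100⟩ + 0.7146i|110⟩ + 0.3783i|111⟩

H on qubit 0 mixes each pair of kets that differ only in qubit 0: amplitudes (a, b) of (|…0…⟩, |…1…⟩) become ((a + b)/√2, (a − b)/√2). Kets absent from the input have amplitude 0.
(|000⟩, |100⟩): (a, b) = (-0.4471, 0) → (-0.3161, -0.3161)
(|010⟩, |110⟩): (a, b) = (0.4656i, -0.545i) → (-0.05614i, 0.7146i)
(|011⟩, |111⟩): (a, b) = (0.535i, 0) → (0.3783i, 0.3783i)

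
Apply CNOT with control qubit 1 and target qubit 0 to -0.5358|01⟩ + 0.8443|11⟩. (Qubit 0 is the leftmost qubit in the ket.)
0.8443|01⟩ - 0.5358|11⟩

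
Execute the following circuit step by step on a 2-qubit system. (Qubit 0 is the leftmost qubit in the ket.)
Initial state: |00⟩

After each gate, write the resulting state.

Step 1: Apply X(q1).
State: |01⟩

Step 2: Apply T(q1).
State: (1/√2 + (1/√2)i)|01⟩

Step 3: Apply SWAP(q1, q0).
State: (1/√2 + (1/√2)i)|10⟩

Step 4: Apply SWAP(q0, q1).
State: (1/√2 + (1/√2)i)|01⟩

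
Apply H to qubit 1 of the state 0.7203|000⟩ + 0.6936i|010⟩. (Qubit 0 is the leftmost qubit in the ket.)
(0.5093 + 0.4904i)|000⟩ + (0.5093 - 0.4904i)|010⟩

H on qubit 1 mixes each pair of kets that differ only in qubit 1: amplitudes (a, b) of (|…0…⟩, |…1…⟩) become ((a + b)/√2, (a − b)/√2). Kets absent from the input have amplitude 0.
(|000⟩, |010⟩): (a, b) = (0.7203, 0.6936i) → ((0.5093 + 0.4904i), (0.5093 - 0.4904i))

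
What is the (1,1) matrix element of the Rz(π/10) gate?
(0.9877 + 0.1564i)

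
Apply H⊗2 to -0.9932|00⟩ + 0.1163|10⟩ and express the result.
-0.4385|00⟩ - 0.4385|01⟩ - 0.5548|10⟩ - 0.5548|11⟩

H⊗2 gives amp(|y⟩) = (1/2) Σ_x (−1)^(x·y) amp(|x⟩), where x·y is the number of positions in which both x and y have a 1.
|00⟩: (-0.9932 + 0.1163)/2 = -0.4385
|01⟩: (-0.9932 + 0.1163)/2 = -0.4385
|10⟩: (-0.9932 - 0.1163)/2 = -0.5548
|11⟩: (-0.9932 - 0.1163)/2 = -0.5548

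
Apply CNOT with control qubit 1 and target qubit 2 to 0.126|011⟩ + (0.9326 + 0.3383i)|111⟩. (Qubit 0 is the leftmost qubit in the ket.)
0.126|010⟩ + (0.9326 + 0.3383i)|110⟩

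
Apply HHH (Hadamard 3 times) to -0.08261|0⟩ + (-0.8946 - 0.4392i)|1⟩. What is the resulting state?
(-0.691 - 0.3106i)|0⟩ + (0.5742 + 0.3106i)|1⟩

H² = I, so H^3 = H: a single Hadamard. With (a, b) = (-0.08261, (-0.8946 - 0.4392i)), H gives ((a + b)/√2, (a − b)/√2) = ((-0.691 - 0.3106i), (0.5742 + 0.3106i)).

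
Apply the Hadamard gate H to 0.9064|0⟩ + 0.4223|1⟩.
0.9395|0⟩ + 0.3423|1⟩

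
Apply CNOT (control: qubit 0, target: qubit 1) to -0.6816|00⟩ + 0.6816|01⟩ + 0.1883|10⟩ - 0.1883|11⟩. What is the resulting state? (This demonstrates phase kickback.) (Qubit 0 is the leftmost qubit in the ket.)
-0.6816|00⟩ + 0.6816|01⟩ - 0.1883|10⟩ + 0.1883|11⟩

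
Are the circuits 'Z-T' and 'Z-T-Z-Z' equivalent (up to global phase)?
Yes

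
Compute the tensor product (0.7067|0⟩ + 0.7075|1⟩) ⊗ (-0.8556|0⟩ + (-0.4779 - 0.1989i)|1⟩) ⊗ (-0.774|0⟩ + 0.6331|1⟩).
0.468|000⟩ - 0.3828|001⟩ + (0.2614 + 0.1088i)|010⟩ + (-0.2138 - 0.08899i)|011⟩ + 0.4685|100⟩ - 0.3832|101⟩ + (0.2617 + 0.1089i)|110⟩ + (-0.2141 - 0.08909i)|111⟩

amp(|b₁b₂…⟩) = product of the factor amplitudes for bits b₁, b₂, …; only kets whose every factor amplitude is nonzero survive.
|000⟩: (0.7067)(-0.8556)(-0.774) = 0.468
|001⟩: (0.7067)(-0.8556)(0.6331) = -0.3828
|010⟩: (0.7067)(-0.4779 - 0.1989i)(-0.774) = (0.2614 + 0.1088i)
|011⟩: (0.7067)(-0.4779 - 0.1989i)(0.6331) = (-0.2138 - 0.08899i)
|100⟩: (0.7075)(-0.8556)(-0.774) = 0.4685
|101⟩: (0.7075)(-0.8556)(0.6331) = -0.3832
|110⟩: (0.7075)(-0.4779 - 0.1989i)(-0.774) = (0.2617 + 0.1089i)
|111⟩: (0.7075)(-0.4779 - 0.1989i)(0.6331) = (-0.2141 - 0.08909i)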